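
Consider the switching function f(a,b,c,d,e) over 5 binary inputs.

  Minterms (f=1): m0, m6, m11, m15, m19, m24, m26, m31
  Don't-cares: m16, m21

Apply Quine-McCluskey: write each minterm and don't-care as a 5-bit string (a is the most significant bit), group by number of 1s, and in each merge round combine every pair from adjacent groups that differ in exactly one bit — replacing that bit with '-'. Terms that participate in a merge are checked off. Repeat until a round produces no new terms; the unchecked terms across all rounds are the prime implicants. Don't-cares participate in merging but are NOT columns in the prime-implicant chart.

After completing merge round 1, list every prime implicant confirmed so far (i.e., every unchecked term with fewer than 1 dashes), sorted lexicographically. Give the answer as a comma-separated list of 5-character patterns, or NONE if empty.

00110, 10011, 10101

Round 0: 00000✓ 00110 01011✓ 01111✓ 10000✓ 10011 10101 11000✓ 11010✓ 11111✓
Round 1: -0000 -1111 01-11 1-000 110-0
PIs = {-0000, -1111, 00110, 01-11, 1-000, 10011, 10101, 110-0}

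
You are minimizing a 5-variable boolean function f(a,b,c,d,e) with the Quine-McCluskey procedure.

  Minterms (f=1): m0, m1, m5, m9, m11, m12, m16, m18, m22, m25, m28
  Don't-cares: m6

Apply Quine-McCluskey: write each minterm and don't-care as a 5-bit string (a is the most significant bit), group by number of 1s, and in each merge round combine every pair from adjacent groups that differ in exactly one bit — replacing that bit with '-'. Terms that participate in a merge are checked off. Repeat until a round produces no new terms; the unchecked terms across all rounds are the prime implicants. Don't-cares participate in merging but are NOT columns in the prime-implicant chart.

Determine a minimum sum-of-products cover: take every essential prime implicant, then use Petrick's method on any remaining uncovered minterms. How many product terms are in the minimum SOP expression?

6

[col 0] 00000*, 00001*, 00101*, 00110*, 01001*, 01011*, 01100*, 10000*, 10010*, 10110*, 11001*, 11100*
[col 1] -0000, -0110, -1001, -1100, 0-001, 00-01, 0000-, 010-1, 10-10, 100-0
Prime implicants: -0000, -0110, -1001, -1100, 0-001, 00-01, 0000-, 010-1, 10-10, 100-0
PI chart (minterm → PIs covering it):
  0 | -0000,0000-
  1 | 0-001,00-01,0000-
  5 | 00-01  (sole → essential)
  9 | -1001,0-001,010-1
  11 | 010-1  (sole → essential)
  12 | -1100  (sole → essential)
  16 | -0000,100-0
  18 | 10-10,100-0
  22 | -0110,10-10
  25 | -1001  (sole → essential)
  28 | -1100  (sole → essential)
Essential prime implicants: -1001, -1100, 00-01, 010-1
Petrick residual → -0000, 10-10
Minimum SOP uses 6 PIs: b'c'd'e' + bc'd'e + bcd'e' + a'b'd'e + a'bc'e + ab'de'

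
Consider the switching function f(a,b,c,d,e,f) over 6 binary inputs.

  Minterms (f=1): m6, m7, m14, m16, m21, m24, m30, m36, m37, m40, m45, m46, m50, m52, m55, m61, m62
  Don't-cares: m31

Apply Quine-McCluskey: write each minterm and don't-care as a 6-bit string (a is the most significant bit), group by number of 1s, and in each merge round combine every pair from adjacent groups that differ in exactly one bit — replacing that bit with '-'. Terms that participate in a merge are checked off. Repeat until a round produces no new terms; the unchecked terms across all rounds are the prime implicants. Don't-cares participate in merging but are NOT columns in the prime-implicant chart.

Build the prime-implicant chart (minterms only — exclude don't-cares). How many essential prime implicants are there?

size-2^0 implicants → 000110(✓)  000111(✓)  001110(✓)  010000(✓)  010101  011000(✓)  011110(✓)  011111(✓)  100100(✓)  100101(✓)  101000  101101(✓)  101110(✓)  110010  110100(✓)  110111  111101(✓)  111110(✓)
size-2^1 implicants → -01110(✓)  -11110(✓)  0-1110(✓)  00-110  00011-  01-000  01111-  1-0100  1-1101  1-1110(✓)  10-101  10010-
size-2^2 implicants → --1110
Unchecked terms (primes): --1110, 00-110, 00011-, 01-000, 010101, 01111-, 1-0100, 1-1101, 10-101, 10010-, 101000, 110010, 110111
Minterm coverage:
  m6 ⊆ 00-110,00011-
  m7 ⊆ 00011- [E]
  m14 ⊆ --1110,00-110
  m16 ⊆ 01-000 [E]
  m21 ⊆ 010101 [E]
  m24 ⊆ 01-000 [E]
  m30 ⊆ --1110,01111-
  m36 ⊆ 1-0100,10010-
  m37 ⊆ 10-101,10010-
  m40 ⊆ 101000 [E]
  m45 ⊆ 1-1101,10-101
  m46 ⊆ --1110 [E]
  m50 ⊆ 110010 [E]
  m52 ⊆ 1-0100 [E]
  m55 ⊆ 110111 [E]
  m61 ⊆ 1-1101 [E]
  m62 ⊆ --1110 [E]
E = {--1110, 00011-, 01-000, 010101, 1-0100, 1-1101, 101000, 110010, 110111}

9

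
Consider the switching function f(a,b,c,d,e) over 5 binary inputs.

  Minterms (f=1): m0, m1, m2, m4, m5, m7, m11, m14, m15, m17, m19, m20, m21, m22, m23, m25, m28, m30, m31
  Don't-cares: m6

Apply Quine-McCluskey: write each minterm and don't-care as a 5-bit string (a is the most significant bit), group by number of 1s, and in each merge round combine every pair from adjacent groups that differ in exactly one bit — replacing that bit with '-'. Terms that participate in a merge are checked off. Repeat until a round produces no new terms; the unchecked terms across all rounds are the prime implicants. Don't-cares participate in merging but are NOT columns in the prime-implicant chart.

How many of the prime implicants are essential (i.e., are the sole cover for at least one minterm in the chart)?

6

size-2^0 implicants → 00000(✓)  00001(✓)  00010(✓)  00100(✓)  00101(✓)  00110(✓)  00111(✓)  01011(✓)  01110(✓)  01111(✓)  10001(✓)  10011(✓)  10100(✓)  10101(✓)  10110(✓)  10111(✓)  11001(✓)  11100(✓)  11110(✓)  11111(✓)
size-2^1 implicants → -0001(✓)  -0100(✓)  -0101(✓)  -0110(✓)  -0111(✓)  -1110(✓)  -1111(✓)  0-110(✓)  0-111(✓)  00-00(✓)  00-01(✓)  00-10(✓)  000-0(✓)  0000-(✓)  001-0(✓)  001-1(✓)  0010-(✓)  0011-(✓)  01-11  0111-(✓)  1-001  1-100(✓)  1-110(✓)  1-111(✓)  10-01(✓)  10-11(✓)  100-1(✓)  101-0(✓)  101-1(✓)  1010-(✓)  1011-(✓)  111-0(✓)  1111-(✓)
size-2^2 implicants → --110(✓)  --111(✓)  -0-01  -01-0(✓)  -01-1(✓)  -010-(✓)  -011-(✓)  -111-(✓)  0-11-(✓)  00--0  00-0-  001--(✓)  1-1-0  1-11-(✓)  10--1  101--(✓)
size-2^3 implicants → --11-  -01--
Unchecked terms (primes): --11-, -0-01, -01--, 00--0, 00-0-, 01-11, 1-001, 1-1-0, 10--1
Minterm coverage:
  m0 ⊆ 00--0,00-0-
  m1 ⊆ -0-01,00-0-
  m2 ⊆ 00--0 [E]
  m4 ⊆ -01--,00--0,00-0-
  m5 ⊆ -0-01,-01--,00-0-
  m7 ⊆ --11-,-01--
  m11 ⊆ 01-11 [E]
  m14 ⊆ --11- [E]
  m15 ⊆ --11-,01-11
  m17 ⊆ -0-01,1-001,10--1
  m19 ⊆ 10--1 [E]
  m20 ⊆ -01--,1-1-0
  m21 ⊆ -0-01,-01--,10--1
  m22 ⊆ --11-,-01--,1-1-0
  m23 ⊆ --11-,-01--,10--1
  m25 ⊆ 1-001 [E]
  m28 ⊆ 1-1-0 [E]
  m30 ⊆ --11-,1-1-0
  m31 ⊆ --11- [E]
E = {--11-, 00--0, 01-11, 1-001, 1-1-0, 10--1}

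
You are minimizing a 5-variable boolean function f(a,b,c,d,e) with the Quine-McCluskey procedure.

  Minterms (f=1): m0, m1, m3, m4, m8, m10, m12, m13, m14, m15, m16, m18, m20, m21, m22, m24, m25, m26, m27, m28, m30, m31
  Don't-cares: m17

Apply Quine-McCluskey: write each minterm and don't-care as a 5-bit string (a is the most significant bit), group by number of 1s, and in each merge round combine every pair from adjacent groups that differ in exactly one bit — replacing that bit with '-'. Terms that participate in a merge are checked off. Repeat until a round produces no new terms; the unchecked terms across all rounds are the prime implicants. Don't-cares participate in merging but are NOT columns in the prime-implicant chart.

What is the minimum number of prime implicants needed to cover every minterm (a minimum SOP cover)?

size-2^0 implicants → 00000(✓)  00001(✓)  00011(✓)  00100(✓)  01000(✓)  01010(✓)  01100(✓)  01101(✓)  01110(✓)  01111(✓)  10000(✓)  10001(✓)  10010(✓)  10100(✓)  10101(✓)  10110(✓)  11000(✓)  11001(✓)  11010(✓)  11011(✓)  11100(✓)  11110(✓)  11111(✓)
size-2^1 implicants → -0000(✓)  -0001(✓)  -0100(✓)  -1000(✓)  -1010(✓)  -1100(✓)  -1110(✓)  -1111(✓)  0-000(✓)  0-100(✓)  00-00(✓)  000-1  0000-(✓)  01-00(✓)  01-10(✓)  010-0(✓)  011-0(✓)  011-1(✓)  0110-(✓)  0111-(✓)  1-000(✓)  1-001(✓)  1-010(✓)  1-100(✓)  1-110(✓)  10-00(✓)  10-01(✓)  10-10(✓)  100-0(✓)  1000-(✓)  101-0(✓)  1010-(✓)  11-00(✓)  11-10(✓)  11-11(✓)  110-0(✓)  110-1(✓)  1100-(✓)  1101-(✓)  111-0(✓)  1111-(✓)
size-2^2 implicants → --000(✓)  --100(✓)  -0-00(✓)  -000-  -1-00(✓)  -1-10(✓)  -10-0(✓)  -11-0(✓)  -111-  0--00(✓)  01--0(✓)  011--  1--00(✓)  1--10(✓)  1-0-0(✓)  1-00-  1-1-0(✓)  10--0(✓)  10-0-  11--0(✓)  11-1-  110--
size-2^3 implicants → ---00  -1--0  1---0
Unchecked terms (primes): ---00, -000-, -1--0, -111-, 000-1, 011--, 1---0, 1-00-, 10-0-, 11-1-, 110--
Minterm coverage:
  m0 ⊆ ---00,-000-
  m1 ⊆ -000-,000-1
  m3 ⊆ 000-1 [E]
  m4 ⊆ ---00 [E]
  m8 ⊆ ---00,-1--0
  m10 ⊆ -1--0 [E]
  m12 ⊆ ---00,-1--0,011--
  m13 ⊆ 011-- [E]
  m14 ⊆ -1--0,-111-,011--
  m15 ⊆ -111-,011--
  m16 ⊆ ---00,-000-,1---0,1-00-,10-0-
  m18 ⊆ 1---0 [E]
  m20 ⊆ ---00,1---0,10-0-
  m21 ⊆ 10-0- [E]
  m22 ⊆ 1---0 [E]
  m24 ⊆ ---00,-1--0,1---0,1-00-,110--
  m25 ⊆ 1-00-,110--
  m26 ⊆ -1--0,1---0,11-1-,110--
  m27 ⊆ 11-1-,110--
  m28 ⊆ ---00,-1--0,1---0
  m30 ⊆ -1--0,-111-,1---0,11-1-
  m31 ⊆ -111-,11-1-
E = {---00, -1--0, 000-1, 011--, 1---0, 10-0-}
Petrick residual → -111-, 110--
Cover = d'e' + be' + bcd + a'b'c'e + a'bc + ae' + ab'd' + abc'  |cover|=8

8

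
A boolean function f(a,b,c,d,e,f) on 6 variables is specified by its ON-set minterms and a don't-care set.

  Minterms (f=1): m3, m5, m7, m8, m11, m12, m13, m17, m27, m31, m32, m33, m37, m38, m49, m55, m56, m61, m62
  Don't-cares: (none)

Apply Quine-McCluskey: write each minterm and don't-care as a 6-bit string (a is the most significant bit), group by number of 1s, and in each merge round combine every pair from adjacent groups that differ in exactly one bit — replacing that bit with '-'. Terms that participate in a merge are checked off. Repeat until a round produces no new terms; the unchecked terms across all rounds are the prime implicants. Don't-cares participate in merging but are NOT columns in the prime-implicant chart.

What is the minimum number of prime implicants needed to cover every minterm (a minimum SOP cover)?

[col 0] 000011*, 000101*, 000111*, 001000*, 001011*, 001100*, 001101*, 010001*, 011011*, 011111*, 100000*, 100001*, 100101*, 100110, 110001*, 110111, 111000, 111101, 111110
[col 1] -00101, -10001, 0-1011, 00-011, 00-101, 000-11, 0001-1, 001-00, 00110-, 011-11, 1-0001, 100-01, 10000-
Prime implicants: -00101, -10001, 0-1011, 00-011, 00-101, 000-11, 0001-1, 001-00, 00110-, 011-11, 1-0001, 100-01, 10000-, 100110, 110111, 111000, 111101, 111110
PI chart (minterm → PIs covering it):
  3 | 00-011,000-11
  5 | -00101,00-101,0001-1
  7 | 000-11,0001-1
  8 | 001-00  (sole → essential)
  11 | 0-1011,00-011
  12 | 001-00,00110-
  13 | 00-101,00110-
  17 | -10001  (sole → essential)
  27 | 0-1011,011-11
  31 | 011-11  (sole → essential)
  32 | 10000-  (sole → essential)
  33 | 1-0001,100-01,10000-
  37 | -00101,100-01
  38 | 100110  (sole → essential)
  49 | -10001,1-0001
  55 | 110111  (sole → essential)
  56 | 111000  (sole → essential)
  61 | 111101  (sole → essential)
  62 | 111110  (sole → essential)
Essential prime implicants: -10001, 001-00, 011-11, 10000-, 100110, 110111, 111000, 111101, 111110
Petrick residual → -00101, 0-1011, 00-101, 000-11
Minimum SOP uses 13 PIs: b'c'de'f + bc'd'e'f + a'cd'ef + a'b'de'f + a'b'c'ef + a'b'ce'f' + a'bcef + ab'c'd'e' + ab'c'def' + abc'def + abcd'e'f' + abcde'f + abcdef'

13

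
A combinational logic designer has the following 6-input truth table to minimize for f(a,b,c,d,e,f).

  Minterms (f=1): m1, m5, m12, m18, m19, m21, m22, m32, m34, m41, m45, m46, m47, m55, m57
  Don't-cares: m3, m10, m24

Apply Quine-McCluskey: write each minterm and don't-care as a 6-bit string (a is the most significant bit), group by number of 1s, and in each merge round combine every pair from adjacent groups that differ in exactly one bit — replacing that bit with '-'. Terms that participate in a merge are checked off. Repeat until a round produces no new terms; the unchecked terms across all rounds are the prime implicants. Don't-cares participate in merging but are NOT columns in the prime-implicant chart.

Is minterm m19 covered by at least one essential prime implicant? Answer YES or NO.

NO

[col 0] 000001*, 000011*, 000101*, 001010, 001100, 010010*, 010011*, 010101*, 010110*, 011000, 100000*, 100010*, 101001*, 101101*, 101110*, 101111*, 110111, 111001*
[col 1] 0-0011, 0-0101, 000-01, 0000-1, 010-10, 01001-, 1-1001, 1000-0, 101-01, 1011-1, 10111-
Prime implicants: 0-0011, 0-0101, 000-01, 0000-1, 001010, 001100, 010-10, 01001-, 011000, 1-1001, 1000-0, 101-01, 1011-1, 10111-, 110111
PI chart (minterm → PIs covering it):
  1 | 000-01,0000-1
  5 | 0-0101,000-01
  12 | 001100  (sole → essential)
  18 | 010-10,01001-
  19 | 0-0011,01001-
  21 | 0-0101  (sole → essential)
  22 | 010-10  (sole → essential)
  32 | 1000-0  (sole → essential)
  34 | 1000-0  (sole → essential)
  41 | 1-1001,101-01
  45 | 101-01,1011-1
  46 | 10111-  (sole → essential)
  47 | 1011-1,10111-
  55 | 110111  (sole → essential)
  57 | 1-1001  (sole → essential)
Essential prime implicants: 0-0101, 001100, 010-10, 1-1001, 1000-0, 10111-, 110111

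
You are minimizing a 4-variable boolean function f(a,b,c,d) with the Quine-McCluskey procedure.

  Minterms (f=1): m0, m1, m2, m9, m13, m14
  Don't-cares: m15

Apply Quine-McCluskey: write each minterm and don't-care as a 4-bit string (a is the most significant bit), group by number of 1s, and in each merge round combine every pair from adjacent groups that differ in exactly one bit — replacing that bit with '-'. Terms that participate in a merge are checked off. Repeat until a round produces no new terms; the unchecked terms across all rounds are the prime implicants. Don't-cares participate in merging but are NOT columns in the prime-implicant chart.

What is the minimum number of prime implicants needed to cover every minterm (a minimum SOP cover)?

4

Round 0: 0000✓ 0001✓ 0010✓ 1001✓ 1101✓ 1110✓ 1111✓
Round 1: -001 00-0 000- 1-01 11-1 111-
PIs = {-001, 00-0, 000-, 1-01, 11-1, 111-}
Coverage chart:
  m0: 00-0,000-
  m1: -001,000-
  m2: 00-0 ←essential
  m9: -001,1-01
  m13: 1-01,11-1
  m14: 111- ←essential
Essential: 00-0, 111-
Petrick residual → -001, 1-01
Min cover (4 terms): b'c'd + a'b'd' + ac'd + abc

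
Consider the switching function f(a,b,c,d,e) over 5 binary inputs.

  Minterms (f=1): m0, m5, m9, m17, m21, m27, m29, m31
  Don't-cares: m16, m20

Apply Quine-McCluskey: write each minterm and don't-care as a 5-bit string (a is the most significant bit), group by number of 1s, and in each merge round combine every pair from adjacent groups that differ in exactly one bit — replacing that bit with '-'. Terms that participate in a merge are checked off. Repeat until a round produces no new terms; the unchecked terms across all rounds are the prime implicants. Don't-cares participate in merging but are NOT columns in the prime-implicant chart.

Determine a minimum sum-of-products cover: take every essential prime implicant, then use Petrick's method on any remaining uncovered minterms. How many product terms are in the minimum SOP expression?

6

size-2^0 implicants → 00000(✓)  00101(✓)  01001  10000(✓)  10001(✓)  10100(✓)  10101(✓)  11011(✓)  11101(✓)  11111(✓)
size-2^1 implicants → -0000  -0101  1-101  10-00(✓)  10-01(✓)  1000-(✓)  1010-(✓)  11-11  111-1
size-2^2 implicants → 10-0-
Unchecked terms (primes): -0000, -0101, 01001, 1-101, 10-0-, 11-11, 111-1
Minterm coverage:
  m0 ⊆ -0000 [E]
  m5 ⊆ -0101 [E]
  m9 ⊆ 01001 [E]
  m17 ⊆ 10-0- [E]
  m21 ⊆ -0101,1-101,10-0-
  m27 ⊆ 11-11 [E]
  m29 ⊆ 1-101,111-1
  m31 ⊆ 11-11,111-1
E = {-0000, -0101, 01001, 10-0-, 11-11}
Petrick residual → 1-101
Cover = b'c'd'e' + b'cd'e + a'bc'd'e + acd'e + ab'd' + abde  |cover|=6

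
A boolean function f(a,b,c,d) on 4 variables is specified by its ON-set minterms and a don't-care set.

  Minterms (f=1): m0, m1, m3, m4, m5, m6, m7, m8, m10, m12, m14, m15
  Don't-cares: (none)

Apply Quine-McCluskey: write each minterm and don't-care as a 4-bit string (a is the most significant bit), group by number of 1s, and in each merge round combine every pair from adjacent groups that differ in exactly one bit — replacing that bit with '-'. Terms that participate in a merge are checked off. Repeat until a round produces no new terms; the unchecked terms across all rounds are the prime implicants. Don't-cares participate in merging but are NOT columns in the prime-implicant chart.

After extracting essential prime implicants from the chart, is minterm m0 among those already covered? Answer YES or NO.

Round 0: 0000✓ 0001✓ 0011✓ 0100✓ 0101✓ 0110✓ 0111✓ 1000✓ 1010✓ 1100✓ 1110✓ 1111✓
Round 1: -000✓ -100✓ -110✓ -111✓ 0-00✓ 0-01✓ 0-11✓ 00-1✓ 000-✓ 01-0✓ 01-1✓ 010-✓ 011-✓ 1-00✓ 1-10✓ 10-0✓ 11-0✓ 111-✓
Round 2: --00 -1-0 -11- 0--1 0-0- 01-- 1--0
PIs = {--00, -1-0, -11-, 0--1, 0-0-, 01--, 1--0}
Coverage chart:
  m0: --00,0-0-
  m1: 0--1,0-0-
  m3: 0--1 ←essential
  m4: --00,-1-0,0-0-,01--
  m5: 0--1,0-0-,01--
  m6: -1-0,-11-,01--
  m7: -11-,0--1,01--
  m8: --00,1--0
  m10: 1--0 ←essential
  m12: --00,-1-0,1--0
  m14: -1-0,-11-,1--0
  m15: -11- ←essential
Essential: -11-, 0--1, 1--0

NO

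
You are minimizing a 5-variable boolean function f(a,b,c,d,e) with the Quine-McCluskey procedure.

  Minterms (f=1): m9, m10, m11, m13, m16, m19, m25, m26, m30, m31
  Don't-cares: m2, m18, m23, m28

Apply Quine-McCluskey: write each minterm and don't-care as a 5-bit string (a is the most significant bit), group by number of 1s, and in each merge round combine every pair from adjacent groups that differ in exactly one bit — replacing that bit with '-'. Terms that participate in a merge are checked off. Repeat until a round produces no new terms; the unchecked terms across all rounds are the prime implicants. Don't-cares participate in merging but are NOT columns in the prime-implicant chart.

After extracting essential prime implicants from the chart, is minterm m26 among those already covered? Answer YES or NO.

NO

size-2^0 implicants → 00010(✓)  01001(✓)  01010(✓)  01011(✓)  01101(✓)  10000(✓)  10010(✓)  10011(✓)  10111(✓)  11001(✓)  11010(✓)  11100(✓)  11110(✓)  11111(✓)
size-2^1 implicants → -0010(✓)  -1001  -1010(✓)  0-010(✓)  01-01  010-1  0101-  1-010(✓)  1-111  10-11  100-0  1001-  11-10  111-0  1111-
size-2^2 implicants → --010
Unchecked terms (primes): --010, -1001, 01-01, 010-1, 0101-, 1-111, 10-11, 100-0, 1001-, 11-10, 111-0, 1111-
Minterm coverage:
  m9 ⊆ -1001,01-01,010-1
  m10 ⊆ --010,0101-
  m11 ⊆ 010-1,0101-
  m13 ⊆ 01-01 [E]
  m16 ⊆ 100-0 [E]
  m19 ⊆ 10-11,1001-
  m25 ⊆ -1001 [E]
  m26 ⊆ --010,11-10
  m30 ⊆ 11-10,111-0,1111-
  m31 ⊆ 1-111,1111-
E = {-1001, 01-01, 100-0}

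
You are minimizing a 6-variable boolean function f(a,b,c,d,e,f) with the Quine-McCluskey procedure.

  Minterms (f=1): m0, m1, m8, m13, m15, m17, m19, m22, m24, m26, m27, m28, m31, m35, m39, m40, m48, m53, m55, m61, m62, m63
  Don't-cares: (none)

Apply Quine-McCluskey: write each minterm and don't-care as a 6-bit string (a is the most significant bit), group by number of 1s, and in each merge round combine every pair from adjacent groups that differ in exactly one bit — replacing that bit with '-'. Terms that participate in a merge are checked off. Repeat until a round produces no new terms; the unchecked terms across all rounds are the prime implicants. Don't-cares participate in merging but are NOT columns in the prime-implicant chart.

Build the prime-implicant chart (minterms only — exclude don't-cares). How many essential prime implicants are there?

[col 0] 000000*, 000001*, 001000*, 001101*, 001111*, 010001*, 010011*, 010110, 011000*, 011010*, 011011*, 011100*, 011111*, 100011*, 100111*, 101000*, 110000, 110101*, 110111*, 111101*, 111110*, 111111*
[col 1] -01000, -11111, 0-0001, 0-1000, 0-1111, 00-000, 00000-, 0011-1, 01-011, 0100-1, 011-00, 011-11, 0110-0, 01101-, 1-0111, 100-11, 11-101*, 11-111*, 1101-1*, 1111-1*, 11111-
[col 2] 11-1-1
Prime implicants: -01000, -11111, 0-0001, 0-1000, 0-1111, 00-000, 00000-, 0011-1, 01-011, 0100-1, 010110, 011-00, 011-11, 0110-0, 01101-, 1-0111, 100-11, 11-1-1, 110000, 11111-
PI chart (minterm → PIs covering it):
  0 | 00-000,00000-
  1 | 0-0001,00000-
  8 | -01000,0-1000,00-000
  13 | 0011-1  (sole → essential)
  15 | 0-1111,0011-1
  17 | 0-0001,0100-1
  19 | 01-011,0100-1
  22 | 010110  (sole → essential)
  24 | 0-1000,011-00,0110-0
  26 | 0110-0,01101-
  27 | 01-011,011-11,01101-
  28 | 011-00  (sole → essential)
  31 | -11111,0-1111,011-11
  35 | 100-11  (sole → essential)
  39 | 1-0111,100-11
  40 | -01000  (sole → essential)
  48 | 110000  (sole → essential)
  53 | 11-1-1  (sole → essential)
  55 | 1-0111,11-1-1
  61 | 11-1-1  (sole → essential)
  62 | 11111-  (sole → essential)
  63 | -11111,11-1-1,11111-
Essential prime implicants: -01000, 0011-1, 010110, 011-00, 100-11, 11-1-1, 110000, 11111-

8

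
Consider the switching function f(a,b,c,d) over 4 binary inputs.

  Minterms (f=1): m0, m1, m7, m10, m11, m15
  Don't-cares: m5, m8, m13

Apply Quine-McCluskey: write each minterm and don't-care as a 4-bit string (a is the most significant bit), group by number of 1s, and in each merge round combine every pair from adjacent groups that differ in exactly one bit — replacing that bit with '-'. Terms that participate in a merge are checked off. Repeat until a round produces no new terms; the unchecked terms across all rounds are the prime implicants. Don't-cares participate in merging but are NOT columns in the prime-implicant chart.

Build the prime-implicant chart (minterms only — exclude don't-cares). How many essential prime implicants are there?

size-2^0 implicants → 0000(✓)  0001(✓)  0101(✓)  0111(✓)  1000(✓)  1010(✓)  1011(✓)  1101(✓)  1111(✓)
size-2^1 implicants → -000  -101(✓)  -111(✓)  0-01  000-  01-1(✓)  1-11  10-0  101-  11-1(✓)
size-2^2 implicants → -1-1
Unchecked terms (primes): -000, -1-1, 0-01, 000-, 1-11, 10-0, 101-
Minterm coverage:
  m0 ⊆ -000,000-
  m1 ⊆ 0-01,000-
  m7 ⊆ -1-1 [E]
  m10 ⊆ 10-0,101-
  m11 ⊆ 1-11,101-
  m15 ⊆ -1-1,1-11
E = {-1-1}

1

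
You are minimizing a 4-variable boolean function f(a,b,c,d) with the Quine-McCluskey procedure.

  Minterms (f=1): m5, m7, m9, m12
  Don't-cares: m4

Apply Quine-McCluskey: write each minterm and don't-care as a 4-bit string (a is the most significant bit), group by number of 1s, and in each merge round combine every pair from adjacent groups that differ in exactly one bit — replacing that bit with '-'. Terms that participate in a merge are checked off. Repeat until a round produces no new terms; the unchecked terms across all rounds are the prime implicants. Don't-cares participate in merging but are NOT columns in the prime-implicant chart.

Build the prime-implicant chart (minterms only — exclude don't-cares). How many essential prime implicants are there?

3

Round 0: 0100✓ 0101✓ 0111✓ 1001 1100✓
Round 1: -100 01-1 010-
PIs = {-100, 01-1, 010-, 1001}
Coverage chart:
  m5: 01-1,010-
  m7: 01-1 ←essential
  m9: 1001 ←essential
  m12: -100 ←essential
Essential: -100, 01-1, 1001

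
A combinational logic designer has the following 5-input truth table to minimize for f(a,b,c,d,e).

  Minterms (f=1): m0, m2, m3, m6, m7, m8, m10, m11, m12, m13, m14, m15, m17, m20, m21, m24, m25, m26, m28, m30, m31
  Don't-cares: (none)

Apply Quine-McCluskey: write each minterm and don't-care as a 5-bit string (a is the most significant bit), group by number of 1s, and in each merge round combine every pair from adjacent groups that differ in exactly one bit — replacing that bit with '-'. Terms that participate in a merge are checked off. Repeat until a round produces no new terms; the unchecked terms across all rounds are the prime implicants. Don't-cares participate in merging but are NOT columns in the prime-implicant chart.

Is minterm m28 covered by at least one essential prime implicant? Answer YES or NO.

YES

size-2^0 implicants → 00000(✓)  00010(✓)  00011(✓)  00110(✓)  00111(✓)  01000(✓)  01010(✓)  01011(✓)  01100(✓)  01101(✓)  01110(✓)  01111(✓)  10001(✓)  10100(✓)  10101(✓)  11000(✓)  11001(✓)  11010(✓)  11100(✓)  11110(✓)  11111(✓)
size-2^1 implicants → -1000(✓)  -1010(✓)  -1100(✓)  -1110(✓)  -1111(✓)  0-000(✓)  0-010(✓)  0-011(✓)  0-110(✓)  0-111(✓)  00-10(✓)  00-11(✓)  000-0(✓)  0001-(✓)  0011-(✓)  01-00(✓)  01-10(✓)  01-11(✓)  010-0(✓)  0101-(✓)  011-0(✓)  011-1(✓)  0110-(✓)  0111-(✓)  1-001  1-100  10-01  1010-  11-00(✓)  11-10(✓)  110-0(✓)  1100-  111-0(✓)  1111-(✓)
size-2^2 implicants → -1-00(✓)  -1-10(✓)  -10-0(✓)  -11-0(✓)  -111-  0--10(✓)  0--11(✓)  0-0-0  0-01-(✓)  0-11-(✓)  00-1-(✓)  01--0(✓)  01-1-(✓)  011--  11--0(✓)
size-2^3 implicants → -1--0  0--1-
Unchecked terms (primes): -1--0, -111-, 0--1-, 0-0-0, 011--, 1-001, 1-100, 10-01, 1010-, 1100-
Minterm coverage:
  m0 ⊆ 0-0-0 [E]
  m2 ⊆ 0--1-,0-0-0
  m3 ⊆ 0--1- [E]
  m6 ⊆ 0--1- [E]
  m7 ⊆ 0--1- [E]
  m8 ⊆ -1--0,0-0-0
  m10 ⊆ -1--0,0--1-,0-0-0
  m11 ⊆ 0--1- [E]
  m12 ⊆ -1--0,011--
  m13 ⊆ 011-- [E]
  m14 ⊆ -1--0,-111-,0--1-,011--
  m15 ⊆ -111-,0--1-,011--
  m17 ⊆ 1-001,10-01
  m20 ⊆ 1-100,1010-
  m21 ⊆ 10-01,1010-
  m24 ⊆ -1--0,1100-
  m25 ⊆ 1-001,1100-
  m26 ⊆ -1--0 [E]
  m28 ⊆ -1--0,1-100
  m30 ⊆ -1--0,-111-
  m31 ⊆ -111- [E]
E = {-1--0, -111-, 0--1-, 0-0-0, 011--}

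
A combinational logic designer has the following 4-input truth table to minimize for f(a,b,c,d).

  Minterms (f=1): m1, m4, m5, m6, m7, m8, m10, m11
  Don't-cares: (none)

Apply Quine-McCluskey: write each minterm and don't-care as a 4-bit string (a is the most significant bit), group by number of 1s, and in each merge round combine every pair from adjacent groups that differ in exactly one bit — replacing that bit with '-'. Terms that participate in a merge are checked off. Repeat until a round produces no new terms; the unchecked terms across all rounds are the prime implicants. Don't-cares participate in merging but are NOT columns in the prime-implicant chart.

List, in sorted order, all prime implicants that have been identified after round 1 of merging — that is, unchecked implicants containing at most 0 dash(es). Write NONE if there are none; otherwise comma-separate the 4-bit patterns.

NONE

[col 0] 0001*, 0100*, 0101*, 0110*, 0111*, 1000*, 1010*, 1011*
[col 1] 0-01, 01-0*, 01-1*, 010-*, 011-*, 10-0, 101-
[col 2] 01--
Prime implicants: 0-01, 01--, 10-0, 101-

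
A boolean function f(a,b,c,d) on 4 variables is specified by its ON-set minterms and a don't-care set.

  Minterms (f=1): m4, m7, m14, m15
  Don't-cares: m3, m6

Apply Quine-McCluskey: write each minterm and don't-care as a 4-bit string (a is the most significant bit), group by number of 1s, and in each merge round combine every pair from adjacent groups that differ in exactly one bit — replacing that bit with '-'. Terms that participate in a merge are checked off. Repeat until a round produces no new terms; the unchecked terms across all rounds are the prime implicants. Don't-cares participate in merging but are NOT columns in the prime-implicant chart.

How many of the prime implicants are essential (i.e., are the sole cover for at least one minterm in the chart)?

Round 0: 0011✓ 0100✓ 0110✓ 0111✓ 1110✓ 1111✓
Round 1: -110✓ -111✓ 0-11 01-0 011-✓ 111-✓
Round 2: -11-
PIs = {-11-, 0-11, 01-0}
Coverage chart:
  m4: 01-0 ←essential
  m7: -11-,0-11
  m14: -11- ←essential
  m15: -11- ←essential
Essential: -11-, 01-0

2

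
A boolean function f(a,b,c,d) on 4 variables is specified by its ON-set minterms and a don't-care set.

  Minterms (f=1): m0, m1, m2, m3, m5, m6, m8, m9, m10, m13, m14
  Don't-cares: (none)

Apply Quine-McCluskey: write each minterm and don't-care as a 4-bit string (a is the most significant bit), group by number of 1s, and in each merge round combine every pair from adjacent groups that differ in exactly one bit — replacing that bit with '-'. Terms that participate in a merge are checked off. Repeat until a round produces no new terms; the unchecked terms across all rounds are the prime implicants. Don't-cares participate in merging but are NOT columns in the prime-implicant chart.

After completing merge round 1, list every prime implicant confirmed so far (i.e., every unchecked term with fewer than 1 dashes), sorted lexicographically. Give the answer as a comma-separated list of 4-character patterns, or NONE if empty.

[col 0] 0000*, 0001*, 0010*, 0011*, 0101*, 0110*, 1000*, 1001*, 1010*, 1101*, 1110*
[col 1] -000*, -001*, -010*, -101*, -110*, 0-01*, 0-10*, 00-0*, 00-1*, 000-*, 001-*, 1-01*, 1-10*, 10-0*, 100-*
[col 2] --01, --10, -0-0, -00-, 00--
Prime implicants: --01, --10, -0-0, -00-, 00--

NONE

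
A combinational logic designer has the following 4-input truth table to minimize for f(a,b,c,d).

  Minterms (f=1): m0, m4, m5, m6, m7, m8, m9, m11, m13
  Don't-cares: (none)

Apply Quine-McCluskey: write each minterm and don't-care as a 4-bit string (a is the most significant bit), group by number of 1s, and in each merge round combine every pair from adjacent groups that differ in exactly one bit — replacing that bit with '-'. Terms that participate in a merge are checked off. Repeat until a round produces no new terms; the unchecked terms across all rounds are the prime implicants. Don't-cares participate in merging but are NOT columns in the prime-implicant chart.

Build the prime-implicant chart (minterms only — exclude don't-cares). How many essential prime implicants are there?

2

Round 0: 0000✓ 0100✓ 0101✓ 0110✓ 0111✓ 1000✓ 1001✓ 1011✓ 1101✓
Round 1: -000 -101 0-00 01-0✓ 01-1✓ 010-✓ 011-✓ 1-01 10-1 100-
Round 2: 01--
PIs = {-000, -101, 0-00, 01--, 1-01, 10-1, 100-}
Coverage chart:
  m0: -000,0-00
  m4: 0-00,01--
  m5: -101,01--
  m6: 01-- ←essential
  m7: 01-- ←essential
  m8: -000,100-
  m9: 1-01,10-1,100-
  m11: 10-1 ←essential
  m13: -101,1-01
Essential: 01--, 10-1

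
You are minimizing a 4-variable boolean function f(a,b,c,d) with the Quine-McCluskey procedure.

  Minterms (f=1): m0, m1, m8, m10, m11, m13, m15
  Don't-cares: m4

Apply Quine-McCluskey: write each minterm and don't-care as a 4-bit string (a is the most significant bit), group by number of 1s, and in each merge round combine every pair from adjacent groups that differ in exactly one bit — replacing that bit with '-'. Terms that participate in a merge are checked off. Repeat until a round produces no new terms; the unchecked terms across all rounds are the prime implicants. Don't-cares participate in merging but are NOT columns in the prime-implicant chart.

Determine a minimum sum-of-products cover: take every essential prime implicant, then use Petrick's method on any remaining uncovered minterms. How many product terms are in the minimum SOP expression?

Round 0: 0000✓ 0001✓ 0100✓ 1000✓ 1010✓ 1011✓ 1101✓ 1111✓
Round 1: -000 0-00 000- 1-11 10-0 101- 11-1
PIs = {-000, 0-00, 000-, 1-11, 10-0, 101-, 11-1}
Coverage chart:
  m0: -000,0-00,000-
  m1: 000- ←essential
  m8: -000,10-0
  m10: 10-0,101-
  m11: 1-11,101-
  m13: 11-1 ←essential
  m15: 1-11,11-1
Essential: 000-, 11-1
Petrick residual → -000, 101-
Min cover (4 terms): b'c'd' + a'b'c' + ab'c + abd

4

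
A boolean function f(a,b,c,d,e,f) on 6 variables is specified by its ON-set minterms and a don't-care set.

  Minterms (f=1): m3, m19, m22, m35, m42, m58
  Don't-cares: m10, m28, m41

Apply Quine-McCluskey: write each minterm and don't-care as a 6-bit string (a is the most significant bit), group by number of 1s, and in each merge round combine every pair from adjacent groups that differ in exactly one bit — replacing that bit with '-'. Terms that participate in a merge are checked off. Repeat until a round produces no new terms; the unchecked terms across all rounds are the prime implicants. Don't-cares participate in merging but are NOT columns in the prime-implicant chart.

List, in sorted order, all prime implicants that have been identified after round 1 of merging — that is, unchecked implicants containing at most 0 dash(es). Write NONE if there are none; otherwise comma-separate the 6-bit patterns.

010110, 011100, 101001

Round 0: 000011✓ 001010✓ 010011✓ 010110 011100 100011✓ 101001 101010✓ 111010✓
Round 1: -00011 -01010 0-0011 1-1010
PIs = {-00011, -01010, 0-0011, 010110, 011100, 1-1010, 101001}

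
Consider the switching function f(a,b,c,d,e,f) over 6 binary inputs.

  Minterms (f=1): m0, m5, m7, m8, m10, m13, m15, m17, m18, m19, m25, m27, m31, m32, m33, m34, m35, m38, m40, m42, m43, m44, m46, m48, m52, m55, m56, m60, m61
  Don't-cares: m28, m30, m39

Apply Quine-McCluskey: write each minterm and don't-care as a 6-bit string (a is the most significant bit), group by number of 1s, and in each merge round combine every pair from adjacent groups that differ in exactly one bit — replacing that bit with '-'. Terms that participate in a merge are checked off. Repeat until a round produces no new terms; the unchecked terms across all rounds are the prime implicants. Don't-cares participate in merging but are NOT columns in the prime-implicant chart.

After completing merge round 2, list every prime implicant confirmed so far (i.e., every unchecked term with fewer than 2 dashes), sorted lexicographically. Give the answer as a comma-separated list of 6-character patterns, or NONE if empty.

-00111, -11100, 0-1111, 01001-, 011-11, 0111-0, 01111-, 1-0111, 11110-

size-2^0 implicants → 000000(✓)  000101(✓)  000111(✓)  001000(✓)  001010(✓)  001101(✓)  001111(✓)  010001(✓)  010010(✓)  010011(✓)  011001(✓)  011011(✓)  011100(✓)  011110(✓)  011111(✓)  100000(✓)  100001(✓)  100010(✓)  100011(✓)  100110(✓)  100111(✓)  101000(✓)  101010(✓)  101011(✓)  101100(✓)  101110(✓)  110000(✓)  110100(✓)  110111(✓)  111000(✓)  111100(✓)  111101(✓)
size-2^1 implicants → -00000(✓)  -00111  -01000(✓)  -01010(✓)  -11100  0-1111  00-000(✓)  00-101(✓)  00-111(✓)  0001-1(✓)  0010-0(✓)  0011-1(✓)  01-001(✓)  01-011(✓)  0100-1(✓)  01001-  011-11  0110-1(✓)  0111-0  01111-  1-0000(✓)  1-0111  1-1000(✓)  1-1100(✓)  10-000(✓)  10-010(✓)  10-011(✓)  10-110(✓)  100-10(✓)  100-11(✓)  1000-0(✓)  1000-1(✓)  10000-(✓)  10001-(✓)  10011-(✓)  101-00(✓)  101-10(✓)  1010-0(✓)  10101-(✓)  1011-0(✓)  11-000(✓)  11-100(✓)  110-00(✓)  111-00(✓)  11110-
size-2^2 implicants → -0-000  -010-0  00-1-1  01-0-1  1--000  1-1-00  10--10  10-0-0  10-01-  100-1-  1000--  101--0  11--00
Unchecked terms (primes): -0-000, -00111, -010-0, -11100, 0-1111, 00-1-1, 01-0-1, 01001-, 011-11, 0111-0, 01111-, 1--000, 1-0111, 1-1-00, 10--10, 10-0-0, 10-01-, 100-1-, 1000--, 101--0, 11--00, 11110-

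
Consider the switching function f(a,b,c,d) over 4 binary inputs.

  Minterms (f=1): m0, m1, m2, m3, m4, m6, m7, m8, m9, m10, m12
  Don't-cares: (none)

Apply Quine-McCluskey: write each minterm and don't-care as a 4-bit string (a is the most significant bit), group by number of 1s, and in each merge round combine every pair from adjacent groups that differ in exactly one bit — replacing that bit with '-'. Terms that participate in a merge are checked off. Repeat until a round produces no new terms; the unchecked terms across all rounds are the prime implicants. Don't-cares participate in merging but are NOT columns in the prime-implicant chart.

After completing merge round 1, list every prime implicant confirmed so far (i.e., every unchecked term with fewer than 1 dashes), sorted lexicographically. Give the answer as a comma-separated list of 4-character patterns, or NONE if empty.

NONE

Round 0: 0000✓ 0001✓ 0010✓ 0011✓ 0100✓ 0110✓ 0111✓ 1000✓ 1001✓ 1010✓ 1100✓
Round 1: -000✓ -001✓ -010✓ -100✓ 0-00✓ 0-10✓ 0-11✓ 00-0✓ 00-1✓ 000-✓ 001-✓ 01-0✓ 011-✓ 1-00✓ 10-0✓ 100-✓
Round 2: --00 -0-0 -00- 0--0 0-1- 00--
PIs = {--00, -0-0, -00-, 0--0, 0-1-, 00--}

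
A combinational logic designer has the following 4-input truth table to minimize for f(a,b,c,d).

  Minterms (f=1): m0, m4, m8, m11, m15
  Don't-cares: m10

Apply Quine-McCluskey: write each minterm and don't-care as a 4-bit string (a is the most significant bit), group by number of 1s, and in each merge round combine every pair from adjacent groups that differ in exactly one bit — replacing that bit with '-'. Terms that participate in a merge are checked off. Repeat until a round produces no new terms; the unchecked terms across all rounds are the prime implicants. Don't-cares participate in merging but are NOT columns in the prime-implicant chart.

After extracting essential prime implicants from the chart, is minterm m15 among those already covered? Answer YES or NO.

YES

[col 0] 0000*, 0100*, 1000*, 1010*, 1011*, 1111*
[col 1] -000, 0-00, 1-11, 10-0, 101-
Prime implicants: -000, 0-00, 1-11, 10-0, 101-
PI chart (minterm → PIs covering it):
  0 | -000,0-00
  4 | 0-00  (sole → essential)
  8 | -000,10-0
  11 | 1-11,101-
  15 | 1-11  (sole → essential)
Essential prime implicants: 0-00, 1-11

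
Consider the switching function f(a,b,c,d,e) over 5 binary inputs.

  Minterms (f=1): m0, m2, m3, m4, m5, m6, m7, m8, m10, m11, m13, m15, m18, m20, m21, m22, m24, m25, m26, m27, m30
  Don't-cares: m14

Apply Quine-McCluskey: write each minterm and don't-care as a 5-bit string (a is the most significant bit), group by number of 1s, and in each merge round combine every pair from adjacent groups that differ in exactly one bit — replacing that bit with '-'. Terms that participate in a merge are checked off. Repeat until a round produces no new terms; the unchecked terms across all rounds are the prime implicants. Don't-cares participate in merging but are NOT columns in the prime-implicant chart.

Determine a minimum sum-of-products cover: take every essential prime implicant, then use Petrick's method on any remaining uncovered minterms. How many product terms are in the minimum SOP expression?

6

size-2^0 implicants → 00000(✓)  00010(✓)  00011(✓)  00100(✓)  00101(✓)  00110(✓)  00111(✓)  01000(✓)  01010(✓)  01011(✓)  01101(✓)  01110(✓)  01111(✓)  10010(✓)  10100(✓)  10101(✓)  10110(✓)  11000(✓)  11001(✓)  11010(✓)  11011(✓)  11110(✓)
size-2^1 implicants → -0010(✓)  -0100(✓)  -0101(✓)  -0110(✓)  -1000(✓)  -1010(✓)  -1011(✓)  -1110(✓)  0-000(✓)  0-010(✓)  0-011(✓)  0-101(✓)  0-110(✓)  0-111(✓)  00-00(✓)  00-10(✓)  00-11(✓)  000-0(✓)  0001-(✓)  001-0(✓)  001-1(✓)  0010-(✓)  0011-(✓)  01-10(✓)  01-11(✓)  010-0(✓)  0101-(✓)  011-1(✓)  0111-(✓)  1-010(✓)  1-110(✓)  10-10(✓)  101-0(✓)  1010-(✓)  11-10(✓)  110-0(✓)  110-1(✓)  1100-(✓)  1101-(✓)
size-2^2 implicants → --010(✓)  --110(✓)  -0-10(✓)  -01-0  -010-  -1-10(✓)  -10-0  -101-  0--10(✓)  0--11(✓)  0-0-0  0-01-(✓)  0-1-1  0-11-(✓)  00--0  00-1-(✓)  001--  01-1-(✓)  1--10(✓)  110--
size-2^3 implicants → ---10  0--1-
Unchecked terms (primes): ---10, -01-0, -010-, -10-0, -101-, 0--1-, 0-0-0, 0-1-1, 00--0, 001--, 110--
Minterm coverage:
  m0 ⊆ 0-0-0,00--0
  m2 ⊆ ---10,0--1-,0-0-0,00--0
  m3 ⊆ 0--1- [E]
  m4 ⊆ -01-0,-010-,00--0,001--
  m5 ⊆ -010-,0-1-1,001--
  m6 ⊆ ---10,-01-0,0--1-,00--0,001--
  m7 ⊆ 0--1-,0-1-1,001--
  m8 ⊆ -10-0,0-0-0
  m10 ⊆ ---10,-10-0,-101-,0--1-,0-0-0
  m11 ⊆ -101-,0--1-
  m13 ⊆ 0-1-1 [E]
  m15 ⊆ 0--1-,0-1-1
  m18 ⊆ ---10 [E]
  m20 ⊆ -01-0,-010-
  m21 ⊆ -010- [E]
  m22 ⊆ ---10,-01-0
  m24 ⊆ -10-0,110--
  m25 ⊆ 110-- [E]
  m26 ⊆ ---10,-10-0,-101-,110--
  m27 ⊆ -101-,110--
  m30 ⊆ ---10 [E]
E = {---10, -010-, 0--1-, 0-1-1, 110--}
Petrick residual → 0-0-0
Cover = de' + b'cd' + a'd + a'c'e' + a'ce + abc'  |cover|=6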